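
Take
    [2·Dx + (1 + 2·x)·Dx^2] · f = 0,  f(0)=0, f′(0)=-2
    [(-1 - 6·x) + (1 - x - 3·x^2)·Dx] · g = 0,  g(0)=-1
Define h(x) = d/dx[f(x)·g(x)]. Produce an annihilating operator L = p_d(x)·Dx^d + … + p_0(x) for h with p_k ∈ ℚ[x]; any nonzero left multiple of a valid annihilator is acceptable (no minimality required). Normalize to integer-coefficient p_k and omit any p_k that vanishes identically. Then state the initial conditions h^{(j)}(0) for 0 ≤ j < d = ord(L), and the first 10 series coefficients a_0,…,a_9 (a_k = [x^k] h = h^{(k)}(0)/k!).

f: a_k = 0, -2, 2, -8/3, 4, -32/5, 32/3, -128/7, 32, -512/9, …
g: a_k = -1, -1, -4, -7, -19, -40, -97, -217, -508, -1159, …
f·g: L₀ = L_f ⊗_s L_g, ord ≤ 2·1.
Derive L from L₀ (diff closure).
L = (26 + 108·x + 162·x^2) + (2 + 28·x + 117·x^2 + 126·x^3)·Dx + (-1 - 4·x + 2·x^2 + 21·x^3 + 18·x^4)·Dx^2  (order 2).
h: a_k = 2, 0, 26, 56/3, 556/3, 1212/5, 5946/5, 72544/35, 260074/35, 135044/9, …
ICs: h(0) = 2, h′(0) = 0.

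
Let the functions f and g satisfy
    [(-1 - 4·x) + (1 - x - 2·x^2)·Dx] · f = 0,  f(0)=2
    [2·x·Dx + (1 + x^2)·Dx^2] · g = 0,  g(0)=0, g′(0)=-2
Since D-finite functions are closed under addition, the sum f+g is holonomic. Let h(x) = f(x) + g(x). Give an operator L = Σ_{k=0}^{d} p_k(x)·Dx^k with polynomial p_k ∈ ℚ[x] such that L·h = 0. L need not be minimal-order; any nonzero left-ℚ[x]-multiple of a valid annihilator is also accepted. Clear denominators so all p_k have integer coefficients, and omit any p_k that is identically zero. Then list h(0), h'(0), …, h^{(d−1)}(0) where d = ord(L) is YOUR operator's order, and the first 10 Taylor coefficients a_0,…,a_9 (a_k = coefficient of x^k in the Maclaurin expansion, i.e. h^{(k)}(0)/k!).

f: a_k = 2, 2, 6, 10, 22, 42, 86, 170, 342, 682, …
g: a_k = 0, -2, 0, 2/3, 0, -2/5, 0, 2/7, 0, -2/9, …
f+g: L₀ = lclm(L_f,L_g), ord ≤ 1+2.
L = (-6 + 24·x + 162·x^2 + 240·x^3 + 384·x^4 + 48·x^6)·Dx + (16 + 74·x + 88·x^2 + 226·x^3 + 212·x^4 + 304·x^5 + 12·x^6 + 48·x^7)·Dx^2 + (-3 - 4·x - 8·x^2 + 28·x^3 + 27·x^4 + 36·x^5 + 40·x^6 + 4·x^7 + 8·x^8)·Dx^3  (order 3).
h: a_k = 2, 0, 6, 32/3, 22, 208/5, 86, 1192/7, 342, 6136/9, …
ICs: h(0) = 2, h′(0) = 0, h′′(0) = 12.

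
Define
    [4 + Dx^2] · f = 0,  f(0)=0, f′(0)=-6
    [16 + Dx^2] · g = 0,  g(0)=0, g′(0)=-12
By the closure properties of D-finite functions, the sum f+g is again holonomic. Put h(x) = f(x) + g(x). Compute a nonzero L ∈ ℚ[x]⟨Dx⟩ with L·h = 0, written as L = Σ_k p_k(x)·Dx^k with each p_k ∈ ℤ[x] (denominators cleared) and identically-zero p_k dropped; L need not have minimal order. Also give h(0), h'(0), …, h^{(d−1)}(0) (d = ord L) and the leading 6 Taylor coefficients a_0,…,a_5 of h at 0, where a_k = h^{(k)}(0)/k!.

f: a_k = 0, -6, 0, 4, 0, -4/5, …
g: a_k = 0, -12, 0, 32, 0, -128/5, …
L₀ := lclm(L_f,L_g); ord L₀ ≤ 2+2.
L = 64 + 20·Dx^2 + Dx^4  (order 4).
h: a_k = 0, -18, 0, 36, 0, -132/5, …
ICs: h(0) = 0, h′(0) = -18, h′′(0) = 0, h′′′(0) = 216.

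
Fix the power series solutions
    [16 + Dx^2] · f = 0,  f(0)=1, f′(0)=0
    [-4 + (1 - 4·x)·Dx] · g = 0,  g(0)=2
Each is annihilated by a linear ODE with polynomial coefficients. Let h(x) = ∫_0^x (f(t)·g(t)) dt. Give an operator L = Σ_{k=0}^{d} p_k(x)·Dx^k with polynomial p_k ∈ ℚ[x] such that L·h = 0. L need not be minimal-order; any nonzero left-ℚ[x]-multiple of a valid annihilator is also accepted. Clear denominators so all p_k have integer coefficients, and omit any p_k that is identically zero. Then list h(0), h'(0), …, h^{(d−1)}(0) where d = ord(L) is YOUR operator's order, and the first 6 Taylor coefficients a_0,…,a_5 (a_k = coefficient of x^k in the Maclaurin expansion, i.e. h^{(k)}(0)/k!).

L = (-16 + 64·x)·Dx + 8·Dx^2 + (-1 + 4·x)·Dx^3  (order 3).
h: a_k = 0, 2, 4, 16/3, 16, 832/15, …
ICs: h(0) = 0, h′(0) = 2, h′′(0) = 8.

f: a_k = 1, 0, -8, 0, 32/3, 0, …
g: a_k = 2, 8, 32, 128, 512, 2048, …
Sym-product of L_f,L_g gives L₀ (≤ ord 2).
∫: right-multiply L₀ by Dx.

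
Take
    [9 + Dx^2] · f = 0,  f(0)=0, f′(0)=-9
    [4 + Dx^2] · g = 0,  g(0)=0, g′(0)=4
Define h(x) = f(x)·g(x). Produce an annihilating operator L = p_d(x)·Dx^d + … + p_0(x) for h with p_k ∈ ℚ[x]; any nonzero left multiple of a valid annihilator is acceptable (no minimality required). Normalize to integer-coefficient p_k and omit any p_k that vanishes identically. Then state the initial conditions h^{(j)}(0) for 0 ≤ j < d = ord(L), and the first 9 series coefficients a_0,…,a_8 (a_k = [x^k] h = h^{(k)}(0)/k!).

f: a_k = 0, -9, 0, 27/2, 0, -243/40, 0, 729/560, 0, …
g: a_k = 0, 4, 0, -8/3, 0, 8/15, 0, -16/315, 0, …
Product ⇒ symmetric product L₀, ord ≤ 4.
L = 25 + 26·Dx^2 + Dx^4  (order 4).
h: a_k = 0, 0, -36, 0, 78, 0, -651/10, 0, 4069/140, …
ICs: h(0) = 0, h′(0) = 0, h′′(0) = -72, h′′′(0) = 0.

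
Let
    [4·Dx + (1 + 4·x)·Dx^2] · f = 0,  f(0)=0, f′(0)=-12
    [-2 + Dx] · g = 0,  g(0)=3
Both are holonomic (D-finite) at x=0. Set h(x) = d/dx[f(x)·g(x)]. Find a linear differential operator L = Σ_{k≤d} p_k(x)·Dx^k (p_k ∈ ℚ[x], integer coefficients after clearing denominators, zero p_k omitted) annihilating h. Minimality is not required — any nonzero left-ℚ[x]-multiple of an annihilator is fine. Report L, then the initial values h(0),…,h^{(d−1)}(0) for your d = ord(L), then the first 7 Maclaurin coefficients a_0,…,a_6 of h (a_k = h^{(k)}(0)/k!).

f: a_k = 0, -12, 24, -64, 192, -3072/5, 2048, …
g: a_k = 3, 6, 6, 4, 2, 4/5, 4/15, …
L₀ := L_f ⊗_s L_g (sym. prod.), ord ≤ 2.
Differentiate: ansatz ord ≤ ord L₀ ⇒ L.
L = (20 - 32·x + 64·x^2) + (-8 + 16·x - 64·x^2)·Dx + (-1 + 16·x^2)·Dx^2  (order 2).
h: a_k = -36, 0, -360, 1152, -5016, 20352, -413264/5, …
ICs: h(0) = -36, h′(0) = 0.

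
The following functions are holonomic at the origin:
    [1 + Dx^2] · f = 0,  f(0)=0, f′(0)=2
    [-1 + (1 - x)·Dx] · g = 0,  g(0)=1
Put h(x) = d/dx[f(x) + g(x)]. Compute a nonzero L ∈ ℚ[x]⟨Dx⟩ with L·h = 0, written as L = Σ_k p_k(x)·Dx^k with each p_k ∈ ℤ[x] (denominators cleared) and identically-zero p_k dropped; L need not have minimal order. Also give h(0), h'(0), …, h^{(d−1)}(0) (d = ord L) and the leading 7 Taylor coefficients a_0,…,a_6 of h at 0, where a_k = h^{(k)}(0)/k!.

f: a_k = 0, 2, 0, -1/3, 0, 1/60, 0, …
g: a_k = 1, 1, 1, 1, 1, 1, 1, …
L₀ := lclm(L_f,L_g); ord L₀ ≤ 2+1.
h₀' ⇒ L via d/dx closure of L₀.
L = (26 - 4·x + 2·x^2) + (-7 + 9·x - 3·x^2 + x^3)·Dx + (26 - 4·x + 2·x^2)·Dx^2 + (-7 + 9·x - 3·x^2 + x^3)·Dx^3  (order 3).
h: a_k = 3, 2, 2, 4, 61/12, 6, 2519/360, …
ICs: h(0) = 3, h′(0) = 2, h′′(0) = 4.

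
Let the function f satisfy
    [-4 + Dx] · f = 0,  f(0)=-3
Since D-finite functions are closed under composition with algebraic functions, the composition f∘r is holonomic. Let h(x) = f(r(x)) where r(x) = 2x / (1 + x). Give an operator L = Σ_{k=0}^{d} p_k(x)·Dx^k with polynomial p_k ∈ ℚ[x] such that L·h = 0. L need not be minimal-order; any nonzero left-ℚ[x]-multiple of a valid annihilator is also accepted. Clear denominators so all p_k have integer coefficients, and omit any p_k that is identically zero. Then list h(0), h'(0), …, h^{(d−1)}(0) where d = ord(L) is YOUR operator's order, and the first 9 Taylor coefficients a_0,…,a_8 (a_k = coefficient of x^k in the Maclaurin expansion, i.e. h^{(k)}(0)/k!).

f: a_k = -3, -12, -24, -32, -32, -128/5, -256/15, -1024/105, -512/105, …
Substitute x→r, Dx→(1/r')Dx; clear ⇒ L₀.
L = -8 + (1 + 2·x + x^2)·Dx  (order 1).
h: a_k = -3, -24, -72, -88, -8, 264/5, -184/15, -3224/105, 1128/35, …
ICs: h(0) = -3.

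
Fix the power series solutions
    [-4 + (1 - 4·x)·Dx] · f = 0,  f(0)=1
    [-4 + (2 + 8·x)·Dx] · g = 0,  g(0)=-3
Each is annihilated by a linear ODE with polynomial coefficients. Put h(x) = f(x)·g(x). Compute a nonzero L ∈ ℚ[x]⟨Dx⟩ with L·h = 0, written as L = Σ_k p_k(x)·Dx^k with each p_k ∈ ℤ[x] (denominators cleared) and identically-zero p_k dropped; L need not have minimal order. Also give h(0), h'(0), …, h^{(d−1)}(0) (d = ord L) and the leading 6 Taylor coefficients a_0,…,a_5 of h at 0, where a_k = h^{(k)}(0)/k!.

L = (6 + 8·x) + (-1 + 16·x^2)·Dx  (order 1).
h: a_k = -3, -18, -66, -276, -1074, -4380, …
ICs: h(0) = -3.

f: a_k = 1, 4, 16, 64, 256, 1024, …
g: a_k = -3, -6, 6, -12, 30, -84, …
h₀=f·g: eliminate ⇒ L₀, order ≤ 1·1.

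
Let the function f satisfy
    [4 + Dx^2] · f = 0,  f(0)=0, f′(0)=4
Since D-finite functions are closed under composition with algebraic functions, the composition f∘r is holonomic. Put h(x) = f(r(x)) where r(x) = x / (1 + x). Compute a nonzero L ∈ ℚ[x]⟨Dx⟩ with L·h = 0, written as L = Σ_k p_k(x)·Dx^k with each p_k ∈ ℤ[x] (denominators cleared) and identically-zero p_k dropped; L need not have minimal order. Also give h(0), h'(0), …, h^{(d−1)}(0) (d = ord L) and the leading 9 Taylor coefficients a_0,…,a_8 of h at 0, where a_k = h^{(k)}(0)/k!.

L = 4 + (2 + 6·x + 6·x^2 + 2·x^3)·Dx + (1 + 4·x + 6·x^2 + 4·x^3 + x^4)·Dx^2  (order 2).
h: a_k = 0, 4, -4, 4/3, 4, -172/15, 20, -8836/315, 1516/45, …
ICs: h(0) = 0, h′(0) = 4.

f: a_k = 0, 4, 0, -8/3, 0, 8/15, 0, -16/315, 0, …
f∘r: x↦r, Dx↦Dx/r' in L_f ⇒ L₀.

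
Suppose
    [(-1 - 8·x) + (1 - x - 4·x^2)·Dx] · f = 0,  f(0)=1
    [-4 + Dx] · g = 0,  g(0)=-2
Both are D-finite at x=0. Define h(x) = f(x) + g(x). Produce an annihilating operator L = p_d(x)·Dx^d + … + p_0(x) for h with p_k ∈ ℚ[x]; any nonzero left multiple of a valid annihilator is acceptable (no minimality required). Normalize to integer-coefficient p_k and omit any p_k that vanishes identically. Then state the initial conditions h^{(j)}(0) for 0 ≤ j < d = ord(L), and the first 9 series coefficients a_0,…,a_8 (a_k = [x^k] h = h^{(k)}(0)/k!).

L = (-24 + 16·x - 576·x^2 - 512·x^3) + (-6 + 56·x + 208·x^2 - 128·x^3 - 256·x^4)·Dx + (3 - 15·x - 16·x^2 + 64·x^3 + 64·x^4)·Dx^2  (order 2).
h: a_k = -1, -7, -11, -37/3, 23/3, 719/15, 7633/45, 136867/315, 365951/315, …
ICs: h(0) = -1, h′(0) = -7.

f: a_k = 1, 1, 5, 9, 29, 65, 181, 441, 1165, …
g: a_k = -2, -8, -16, -64/3, -64/3, -256/15, -512/45, -2048/315, -1024/315, …
h₀=f+g: left-lcm gives L₀, ord ≤ 2.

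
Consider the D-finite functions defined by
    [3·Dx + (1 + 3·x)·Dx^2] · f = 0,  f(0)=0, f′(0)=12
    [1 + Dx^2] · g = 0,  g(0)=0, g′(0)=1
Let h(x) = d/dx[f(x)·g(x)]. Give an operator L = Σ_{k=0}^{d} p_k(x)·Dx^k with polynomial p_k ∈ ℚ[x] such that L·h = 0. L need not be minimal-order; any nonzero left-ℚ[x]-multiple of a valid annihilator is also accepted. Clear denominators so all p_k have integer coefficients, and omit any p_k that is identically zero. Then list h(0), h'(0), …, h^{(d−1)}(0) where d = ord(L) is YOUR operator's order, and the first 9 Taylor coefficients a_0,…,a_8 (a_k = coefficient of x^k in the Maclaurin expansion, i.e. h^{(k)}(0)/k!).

L = (-8897 - 1764·x - 7722·x^2 - 14364·x^3 - 7533·x^4 + 5832·x^5 + 2916·x^6) + (-3432 - 13248·x - 12420·x^2 - 8100·x^3 + 9720·x^4 + 5832·x^5)·Dx + (-9100 - 3204·x - 11070·x^2 - 17064·x^3 - 6318·x^4 + 11664·x^5 + 5832·x^6)·Dx^2 + (-3432 - 13248·x - 12420·x^2 - 8100·x^3 + 9720·x^4 + 5832·x^5)·Dx^3 + (-203 - 1440·x - 3348·x^2 - 2700·x^3 + 1215·x^4 + 5832·x^5 + 2916·x^6)·Dx^4  (order 4).
h: a_k = 0, 24, -54, 136, -390, 1131, -66171/20, 1022794/105, -1008054/35, …
ICs: h(0) = 0, h′(0) = 24, h′′(0) = -108, h′′′(0) = 816.

f: a_k = 0, 12, -18, 36, -81, 972/5, -486, 8748/7, -6561/2, …
g: a_k = 0, 1, 0, -1/6, 0, 1/120, 0, -1/5040, 0, …
L₀ := L_f ⊗_s L_g (sym. prod.), ord ≤ 4.
Derive L from L₀ (diff closure).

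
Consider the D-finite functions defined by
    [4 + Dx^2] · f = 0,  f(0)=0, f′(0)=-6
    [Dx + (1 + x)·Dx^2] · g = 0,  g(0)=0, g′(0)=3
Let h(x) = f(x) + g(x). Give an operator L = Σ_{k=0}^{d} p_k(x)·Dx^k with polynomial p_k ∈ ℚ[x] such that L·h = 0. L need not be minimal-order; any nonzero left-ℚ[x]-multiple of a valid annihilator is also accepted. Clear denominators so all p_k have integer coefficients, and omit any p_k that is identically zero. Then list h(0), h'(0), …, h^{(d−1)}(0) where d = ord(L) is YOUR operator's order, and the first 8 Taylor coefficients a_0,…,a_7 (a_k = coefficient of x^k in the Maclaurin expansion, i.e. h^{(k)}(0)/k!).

L = (20 + 16·x + 8·x^2)·Dx + (12 + 28·x + 24·x^2 + 8·x^3)·Dx^2 + (5 + 4·x + 2·x^2)·Dx^3 + (3 + 7·x + 6·x^2 + 2·x^3)·Dx^4  (order 4).
h: a_k = 0, -3, -3/2, 5, -3/4, -1/5, -1/2, 53/105, …
ICs: h(0) = 0, h′(0) = -3, h′′(0) = -3, h′′′(0) = 30.

f: a_k = 0, -6, 0, 4, 0, -4/5, 0, 8/105, …
g: a_k = 0, 3, -3/2, 1, -3/4, 3/5, -1/2, 3/7, …
Weyl lclm of L_f,L_g ⇒ L₀ (ord ≤ 4).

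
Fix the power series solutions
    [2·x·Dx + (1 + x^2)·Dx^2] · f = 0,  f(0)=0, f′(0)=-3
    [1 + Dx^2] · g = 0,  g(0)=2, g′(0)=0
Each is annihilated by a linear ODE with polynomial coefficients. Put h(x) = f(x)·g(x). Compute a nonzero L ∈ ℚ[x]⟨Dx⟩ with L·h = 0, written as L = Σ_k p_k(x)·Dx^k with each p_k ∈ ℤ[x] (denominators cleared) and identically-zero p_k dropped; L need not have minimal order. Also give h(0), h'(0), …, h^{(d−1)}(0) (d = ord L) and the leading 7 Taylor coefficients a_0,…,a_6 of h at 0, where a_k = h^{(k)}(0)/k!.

L = (10 + 26·x^2 + 11·x^4 + 4·x^6 + x^8) + (12·x + 20·x^3 + 12·x^5 + 4·x^7)·Dx + (12 + 32·x^2 + 18·x^4 + 8·x^6 + 2·x^8)·Dx^2 + (12·x + 20·x^3 + 12·x^5 + 4·x^7)·Dx^3 + (2 + 6·x^2 + 7·x^4 + 4·x^6 + x^8)·Dx^4  (order 4).
h: a_k = 0, -6, 0, 5, 0, -49/20, 0, …
ICs: h(0) = 0, h′(0) = -6, h′′(0) = 0, h′′′(0) = 30.

f: a_k = 0, -3, 0, 1, 0, -3/5, 0, …
g: a_k = 2, 0, -1, 0, 1/12, 0, -1/360, …
L₀ := L_f ⊗_s L_g (sym. prod.), ord ≤ 4.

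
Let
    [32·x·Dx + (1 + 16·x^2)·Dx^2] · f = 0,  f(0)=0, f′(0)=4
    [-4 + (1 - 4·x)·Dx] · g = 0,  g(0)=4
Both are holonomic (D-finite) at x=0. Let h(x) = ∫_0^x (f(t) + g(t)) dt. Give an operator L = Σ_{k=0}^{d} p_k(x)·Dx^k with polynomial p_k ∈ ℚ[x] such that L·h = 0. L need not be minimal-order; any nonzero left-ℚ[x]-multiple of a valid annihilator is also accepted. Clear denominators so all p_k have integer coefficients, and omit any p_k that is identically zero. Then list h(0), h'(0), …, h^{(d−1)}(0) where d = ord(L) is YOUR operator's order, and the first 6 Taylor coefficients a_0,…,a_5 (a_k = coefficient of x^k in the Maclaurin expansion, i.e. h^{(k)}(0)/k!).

f: a_k = 0, 4, 0, -64/3, 0, 1024/5, …
g: a_k = 4, 16, 64, 256, 1024, 4096, …
f+g: L₀ = lclm(L_f,L_g), ord ≤ 2+1.
h=∫h₀ ⇒ L = L₀·Dx.
L = (32 - 512·x - 1536·x^2)·Dx^2 + (-16 + 32·x - 256·x^2 - 1536·x^3)·Dx^3 + (1 - 256·x^4)·Dx^4  (order 4).
h: a_k = 0, 4, 10, 64/3, 176/3, 1024/5, …
ICs: h(0) = 0, h′(0) = 4, h′′(0) = 20, h′′′(0) = 128.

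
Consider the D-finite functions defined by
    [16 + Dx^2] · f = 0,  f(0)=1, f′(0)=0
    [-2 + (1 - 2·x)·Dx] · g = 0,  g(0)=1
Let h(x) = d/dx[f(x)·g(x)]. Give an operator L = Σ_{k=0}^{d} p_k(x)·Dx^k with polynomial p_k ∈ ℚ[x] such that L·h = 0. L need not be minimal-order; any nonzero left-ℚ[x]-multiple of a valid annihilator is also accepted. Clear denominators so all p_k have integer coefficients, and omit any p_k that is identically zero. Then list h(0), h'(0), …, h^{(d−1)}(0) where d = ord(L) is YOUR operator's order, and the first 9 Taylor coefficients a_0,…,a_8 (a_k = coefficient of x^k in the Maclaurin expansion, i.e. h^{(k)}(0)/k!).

L = (8 - 64·x + 64·x^2) + (-4 + 8·x)·Dx + (1 - 4·x + 4·x^2)·Dx^2  (order 2).
h: a_k = 2, -8, -24, -64/3, -160/3, -2432/15, -17024/45, -268288/315, -67072/35, …
ICs: h(0) = 2, h′(0) = -8.

f: a_k = 1, 0, -8, 0, 32/3, 0, -256/45, 0, 512/315, …
g: a_k = 1, 2, 4, 8, 16, 32, 64, 128, 256, …
Product ⇒ symmetric product L₀, ord ≤ 2.
h₀' ⇒ L via d/dx closure of L₀.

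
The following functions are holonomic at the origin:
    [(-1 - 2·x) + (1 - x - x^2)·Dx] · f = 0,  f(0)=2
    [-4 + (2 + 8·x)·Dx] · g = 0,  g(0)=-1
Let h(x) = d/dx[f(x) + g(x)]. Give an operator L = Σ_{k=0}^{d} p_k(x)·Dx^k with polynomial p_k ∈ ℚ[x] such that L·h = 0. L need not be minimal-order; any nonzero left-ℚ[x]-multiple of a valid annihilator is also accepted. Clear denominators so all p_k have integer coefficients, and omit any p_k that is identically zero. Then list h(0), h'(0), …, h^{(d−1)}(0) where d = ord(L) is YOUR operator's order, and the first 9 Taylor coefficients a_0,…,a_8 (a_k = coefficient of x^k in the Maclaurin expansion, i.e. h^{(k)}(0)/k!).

f: a_k = 2, 2, 4, 6, 10, 16, 26, 42, 68, …
g: a_k = -1, -2, 2, -4, 10, -28, 84, -264, 858, …
Weyl lclm of L_f,L_g ⇒ L₀ (ord ≤ 2).
h=h₀': d/dx-closure on L₀ ⇒ L.
L = (-42 - 132·x - 204·x^2 - 96·x^3 - 60·x^4) + (-3 - 96·x - 384·x^2 - 540·x^3 - 354·x^4 - 180·x^5)·Dx + (3 + 21·x + 33·x^2 - 26·x^3 - 78·x^4 - 98·x^5 - 40·x^6)·Dx^2  (order 2).
h: a_k = 0, 12, 6, 80, -60, 660, -1554, 7408, -24750, …
ICs: h(0) = 0, h′(0) = 12.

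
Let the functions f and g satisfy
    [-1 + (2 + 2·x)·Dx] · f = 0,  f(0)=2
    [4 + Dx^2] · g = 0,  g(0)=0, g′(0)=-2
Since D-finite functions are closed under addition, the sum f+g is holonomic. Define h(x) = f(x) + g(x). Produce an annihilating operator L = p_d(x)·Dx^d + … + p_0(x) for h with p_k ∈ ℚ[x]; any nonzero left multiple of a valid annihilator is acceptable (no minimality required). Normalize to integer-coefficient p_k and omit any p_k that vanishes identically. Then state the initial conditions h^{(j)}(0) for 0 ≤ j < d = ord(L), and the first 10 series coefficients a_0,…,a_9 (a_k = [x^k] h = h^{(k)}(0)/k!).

L = (-76 - 128·x - 64·x^2) + (120 + 376·x + 384·x^2 + 128·x^3)·Dx + (-19 - 32·x - 16·x^2)·Dx^2 + (30 + 94·x + 96·x^2 + 32·x^3)·Dx^3  (order 3).
h: a_k = 2, -1, -1/4, 35/24, -5/64, -407/1920, -21/512, 18587/322560, -429/16384, 1895953/92897280, …
ICs: h(0) = 2, h′(0) = -1, h′′(0) = -1/2.

f: a_k = 2, 1, -1/4, 1/8, -5/64, 7/128, -21/512, 33/1024, -429/16384, 715/32768, …
g: a_k = 0, -2, 0, 4/3, 0, -4/15, 0, 8/315, 0, -4/2835, …
L₀ := lclm(L_f,L_g); ord L₀ ≤ 1+2.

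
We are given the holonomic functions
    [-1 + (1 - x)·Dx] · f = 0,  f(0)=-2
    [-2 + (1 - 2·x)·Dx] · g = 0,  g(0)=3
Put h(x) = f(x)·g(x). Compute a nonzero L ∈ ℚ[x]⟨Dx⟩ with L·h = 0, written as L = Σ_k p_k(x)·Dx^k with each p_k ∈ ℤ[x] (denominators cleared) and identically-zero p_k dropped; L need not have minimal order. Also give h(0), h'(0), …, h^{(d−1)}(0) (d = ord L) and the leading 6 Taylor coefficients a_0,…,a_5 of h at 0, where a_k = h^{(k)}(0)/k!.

L = (-3 + 4·x) + (1 - 3·x + 2·x^2)·Dx  (order 1).
h: a_k = -6, -18, -42, -90, -186, -378, …
ICs: h(0) = -6.

f: a_k = -2, -2, -2, -2, -2, -2, …
g: a_k = 3, 6, 12, 24, 48, 96, …
h₀=f·g: eliminate ⇒ L₀, order ≤ 1·1.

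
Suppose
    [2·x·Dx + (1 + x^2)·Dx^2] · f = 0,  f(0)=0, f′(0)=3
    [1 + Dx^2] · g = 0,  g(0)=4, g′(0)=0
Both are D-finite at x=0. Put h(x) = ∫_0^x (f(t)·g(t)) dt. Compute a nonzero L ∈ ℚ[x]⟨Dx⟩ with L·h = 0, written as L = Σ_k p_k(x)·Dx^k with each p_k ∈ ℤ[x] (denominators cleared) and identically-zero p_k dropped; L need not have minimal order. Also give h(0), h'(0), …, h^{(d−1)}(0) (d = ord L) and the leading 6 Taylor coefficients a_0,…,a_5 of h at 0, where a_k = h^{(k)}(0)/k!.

f: a_k = 0, 3, 0, -1, 0, 3/5, …
g: a_k = 4, 0, -2, 0, 1/6, 0, …
h₀=f·g: eliminate ⇒ L₀, order ≤ 2·2.
∫: right-multiply L₀ by Dx.
L = (10 + 26·x^2 + 11·x^4 + 4·x^6 + x^8)·Dx + (12·x + 20·x^3 + 12·x^5 + 4·x^7)·Dx^2 + (12 + 32·x^2 + 18·x^4 + 8·x^6 + 2·x^8)·Dx^3 + (12·x + 20·x^3 + 12·x^5 + 4·x^7)·Dx^4 + (2 + 6·x^2 + 7·x^4 + 4·x^6 + x^8)·Dx^5  (order 5).
h: a_k = 0, 0, 6, 0, -5/2, 0, …
ICs: h(0) = 0, h′(0) = 0, h′′(0) = 12, h′′′(0) = 0, h′′′′(0) = -60.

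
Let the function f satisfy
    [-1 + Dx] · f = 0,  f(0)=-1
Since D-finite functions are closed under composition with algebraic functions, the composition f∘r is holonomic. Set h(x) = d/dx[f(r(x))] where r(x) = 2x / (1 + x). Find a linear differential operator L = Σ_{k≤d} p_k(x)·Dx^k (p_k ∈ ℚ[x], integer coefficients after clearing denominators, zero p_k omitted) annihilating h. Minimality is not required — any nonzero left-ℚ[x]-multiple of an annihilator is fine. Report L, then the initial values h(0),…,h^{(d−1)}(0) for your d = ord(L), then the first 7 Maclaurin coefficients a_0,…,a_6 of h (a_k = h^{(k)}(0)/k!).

f: a_k = -1, -1, -1/2, -1/6, -1/24, -1/120, -1/720, …
L₀ from L_f via x↦r, Dx↦r'^{-1}Dx.
Derive L from L₀ (diff closure).
L = -2·x + (-1 - 2·x - x^2)·Dx  (order 1).
h: a_k = -2, 0, 2, -8/3, 2, -8/15, -10/9, …
ICs: h(0) = -2.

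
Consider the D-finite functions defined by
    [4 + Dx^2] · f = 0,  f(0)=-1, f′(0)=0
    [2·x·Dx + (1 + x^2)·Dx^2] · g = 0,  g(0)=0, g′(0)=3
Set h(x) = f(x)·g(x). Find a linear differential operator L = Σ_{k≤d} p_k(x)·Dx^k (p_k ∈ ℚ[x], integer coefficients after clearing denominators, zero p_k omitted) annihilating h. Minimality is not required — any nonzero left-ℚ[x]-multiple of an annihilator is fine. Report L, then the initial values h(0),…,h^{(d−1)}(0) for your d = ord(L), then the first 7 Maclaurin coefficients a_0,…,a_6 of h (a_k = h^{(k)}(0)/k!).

L = (160 + 464·x^2 + 464·x^4 + 256·x^6 + 64·x^8) + (96·x + 224·x^3 + 192·x^5 + 64·x^7)·Dx + (60 + 188·x^2 + 216·x^4 + 128·x^6 + 32·x^8)·Dx^2 + (24·x + 56·x^3 + 48·x^5 + 16·x^7)·Dx^3 + (5 + 18·x^2 + 25·x^4 + 16·x^6 + 4·x^8)·Dx^4  (order 4).
h: a_k = 0, -3, 0, 7, 0, -23/5, 0, …
ICs: h(0) = 0, h′(0) = -3, h′′(0) = 0, h′′′(0) = 42.

f: a_k = -1, 0, 2, 0, -2/3, 0, 4/45, …
g: a_k = 0, 3, 0, -1, 0, 3/5, 0, …
L₀ := L_f ⊗_s L_g (sym. prod.), ord ≤ 4.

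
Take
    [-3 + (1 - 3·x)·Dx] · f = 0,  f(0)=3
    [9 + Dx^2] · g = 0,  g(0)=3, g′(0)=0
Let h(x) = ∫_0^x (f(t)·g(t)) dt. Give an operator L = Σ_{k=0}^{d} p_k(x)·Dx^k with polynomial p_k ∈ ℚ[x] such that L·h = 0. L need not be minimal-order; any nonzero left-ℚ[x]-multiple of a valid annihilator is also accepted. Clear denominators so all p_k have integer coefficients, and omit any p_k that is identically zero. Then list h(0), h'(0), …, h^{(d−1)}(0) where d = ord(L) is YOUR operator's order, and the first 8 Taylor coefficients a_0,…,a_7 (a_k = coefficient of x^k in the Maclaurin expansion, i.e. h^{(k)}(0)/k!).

f: a_k = 3, 9, 27, 81, 243, 729, 2187, 6561, …
g: a_k = 3, 0, -27/2, 0, 81/8, 0, -243/80, 0, …
f·g: L₀ = L_f ⊗_s L_g, ord ≤ 1·2.
h=∫₀ˣh₀: take L = L₀·Dx.
L = (-9 + 27·x)·Dx + 6·Dx^2 + (-1 + 3·x)·Dx^3  (order 3).
h: a_k = 0, 9, 27/2, 27/2, 243/8, 3159/40, 3159/16, 283581/560, …
ICs: h(0) = 0, h′(0) = 9, h′′(0) = 27.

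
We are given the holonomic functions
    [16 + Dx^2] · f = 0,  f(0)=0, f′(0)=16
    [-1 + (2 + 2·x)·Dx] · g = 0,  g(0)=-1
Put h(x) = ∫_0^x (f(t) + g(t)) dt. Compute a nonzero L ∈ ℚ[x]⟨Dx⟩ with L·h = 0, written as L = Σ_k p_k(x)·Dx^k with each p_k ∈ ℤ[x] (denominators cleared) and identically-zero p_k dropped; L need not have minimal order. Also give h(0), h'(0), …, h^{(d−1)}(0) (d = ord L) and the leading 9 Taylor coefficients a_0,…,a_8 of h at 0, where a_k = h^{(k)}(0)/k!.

L = (-1072 - 2048·x - 1024·x^2)·Dx + (2016 + 6112·x + 6144·x^2 + 2048·x^3)·Dx^2 + (-67 - 128·x - 64·x^2)·Dx^3 + (126 + 382·x + 384·x^2 + 128·x^3)·Dx^4  (order 4).
h: a_k = 0, -1, 31/4, 1/24, -2051/192, 1/128, 130967/23040, 3/1024, -8399003/5160960, …
ICs: h(0) = 0, h′(0) = -1, h′′(0) = 31/2, h′′′(0) = 1/4.

f: a_k = 0, 16, 0, -128/3, 0, 512/15, 0, -4096/315, 0, …
g: a_k = -1, -1/2, 1/8, -1/16, 5/128, -7/256, 21/1024, -33/2048, 429/32768, …
f+g: L₀ = lclm(L_f,L_g), ord ≤ 2+1.
h=∫h₀ ⇒ L = L₀·Dx.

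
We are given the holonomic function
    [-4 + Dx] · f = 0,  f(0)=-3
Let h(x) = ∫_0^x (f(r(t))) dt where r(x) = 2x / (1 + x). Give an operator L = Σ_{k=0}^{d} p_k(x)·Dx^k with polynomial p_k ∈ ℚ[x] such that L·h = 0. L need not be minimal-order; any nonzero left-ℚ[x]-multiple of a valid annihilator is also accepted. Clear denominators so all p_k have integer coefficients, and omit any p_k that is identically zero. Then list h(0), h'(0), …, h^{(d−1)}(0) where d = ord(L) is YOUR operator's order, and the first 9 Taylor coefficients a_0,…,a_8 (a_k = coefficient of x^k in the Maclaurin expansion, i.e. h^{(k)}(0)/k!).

f: a_k = -3, -12, -24, -32, -32, -128/5, -256/15, -1024/105, -512/105, …
Substitute x→r, Dx→(1/r')Dx; clear ⇒ L₀.
Integrate: L := L₀·Dx.
L = -8·Dx + (1 + 2·x + x^2)·Dx^2  (order 2).
h: a_k = 0, -3, -12, -24, -22, -8/5, 44/5, -184/105, -403/105, …
ICs: h(0) = 0, h′(0) = -3.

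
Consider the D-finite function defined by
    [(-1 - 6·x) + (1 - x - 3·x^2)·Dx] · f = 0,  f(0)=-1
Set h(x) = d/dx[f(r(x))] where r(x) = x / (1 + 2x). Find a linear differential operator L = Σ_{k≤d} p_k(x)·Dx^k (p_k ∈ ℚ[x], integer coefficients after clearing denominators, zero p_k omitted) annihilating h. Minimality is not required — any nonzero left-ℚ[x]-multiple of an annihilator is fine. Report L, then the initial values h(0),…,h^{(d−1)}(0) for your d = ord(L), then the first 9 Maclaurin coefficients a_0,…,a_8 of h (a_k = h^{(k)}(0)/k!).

L = (4 + 6·x + 30·x^2 + 32·x^3) + (-1 - 13·x - 45·x^2 - 38·x^3 + 16·x^4)·Dx  (order 1).
h: a_k = -1, -4, 15, -68, 280, -1110, 4277, -16144, 59985, …
ICs: h(0) = -1.

f: a_k = -1, -1, -4, -7, -19, -40, -97, -217, -508, …
f∘r: x↦r, Dx↦Dx/r' in L_f ⇒ L₀.
h₀' ⇒ L via d/dx closure of L₀.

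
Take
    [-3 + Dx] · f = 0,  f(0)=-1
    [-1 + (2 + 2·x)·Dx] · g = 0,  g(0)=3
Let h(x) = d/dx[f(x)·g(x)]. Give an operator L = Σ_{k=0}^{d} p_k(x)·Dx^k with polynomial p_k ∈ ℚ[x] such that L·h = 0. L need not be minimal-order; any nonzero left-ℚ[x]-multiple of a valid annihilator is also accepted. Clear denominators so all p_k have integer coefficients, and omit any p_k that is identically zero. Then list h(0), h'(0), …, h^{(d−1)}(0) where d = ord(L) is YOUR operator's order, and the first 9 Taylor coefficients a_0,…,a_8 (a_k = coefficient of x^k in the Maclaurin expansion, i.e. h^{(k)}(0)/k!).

f: a_k = -1, -3, -9/2, -9/2, -27/8, -81/40, -81/80, -243/560, -729/4480, …
g: a_k = 3, 3/2, -3/8, 3/16, -15/128, 21/256, -63/1024, 99/2048, -1287/32768, …
f·g: L₀ = L_f ⊗_s L_g, ord ≤ 1·1.
h=h₀': d/dx-closure on L₀ ⇒ L.
L = (47 + 84·x + 36·x^2) + (-14 - 26·x - 12·x^2)·Dx  (order 1).
h: a_k = -21/2, -141/4, -927/16, -2001/32, -12831/256, -81567/2560, -171999/10240, -154269/20480, -6792957/2293760, …
ICs: h(0) = -21/2.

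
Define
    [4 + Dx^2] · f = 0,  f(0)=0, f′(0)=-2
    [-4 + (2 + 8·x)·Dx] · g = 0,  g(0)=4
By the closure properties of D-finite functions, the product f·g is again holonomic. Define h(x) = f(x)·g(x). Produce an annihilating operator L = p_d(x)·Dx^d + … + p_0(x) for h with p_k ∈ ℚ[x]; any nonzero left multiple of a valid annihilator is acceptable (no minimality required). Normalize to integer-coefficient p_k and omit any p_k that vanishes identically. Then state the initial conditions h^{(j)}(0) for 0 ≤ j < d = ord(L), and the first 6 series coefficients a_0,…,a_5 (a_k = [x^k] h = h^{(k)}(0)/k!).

L = (16 + 32·x + 64·x^2) + (-4 - 16·x)·Dx + (1 + 8·x + 16·x^2)·Dx^2  (order 2).
h: a_k = 0, -8, -16, 64/3, -64/3, 1024/15, …
ICs: h(0) = 0, h′(0) = -8.

f: a_k = 0, -2, 0, 4/3, 0, -4/15, …
g: a_k = 4, 8, -8, 16, -40, 112, …
L₀ := L_f ⊗_s L_g (sym. prod.), ord ≤ 2.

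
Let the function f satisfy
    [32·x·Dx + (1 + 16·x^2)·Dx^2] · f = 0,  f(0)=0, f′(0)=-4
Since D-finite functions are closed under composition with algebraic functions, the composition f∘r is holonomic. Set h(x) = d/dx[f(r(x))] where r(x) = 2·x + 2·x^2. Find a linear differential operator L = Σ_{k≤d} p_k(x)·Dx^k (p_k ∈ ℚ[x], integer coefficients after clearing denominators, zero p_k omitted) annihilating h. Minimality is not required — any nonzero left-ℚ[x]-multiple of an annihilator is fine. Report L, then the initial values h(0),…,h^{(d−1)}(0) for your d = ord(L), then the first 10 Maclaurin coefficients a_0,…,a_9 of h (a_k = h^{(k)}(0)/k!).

L = (-2 + 128·x + 512·x^2 + 768·x^3 + 384·x^4) + (1 + 2·x + 64·x^2 + 256·x^3 + 320·x^4 + 128·x^5)·Dx  (order 1).
h: a_k = -8, -16, 512, 2048, -30208, -195584, 1638400, 16252928, -77889536, -1237385216, …
ICs: h(0) = -8.

f: a_k = 0, -4, 0, 64/3, 0, -1024/5, 0, 16384/7, 0, -262144/9, …
h₀=f(r): pull back L_f along r ⇒ L₀.
Differentiate: ansatz ord ≤ ord L₀ ⇒ L.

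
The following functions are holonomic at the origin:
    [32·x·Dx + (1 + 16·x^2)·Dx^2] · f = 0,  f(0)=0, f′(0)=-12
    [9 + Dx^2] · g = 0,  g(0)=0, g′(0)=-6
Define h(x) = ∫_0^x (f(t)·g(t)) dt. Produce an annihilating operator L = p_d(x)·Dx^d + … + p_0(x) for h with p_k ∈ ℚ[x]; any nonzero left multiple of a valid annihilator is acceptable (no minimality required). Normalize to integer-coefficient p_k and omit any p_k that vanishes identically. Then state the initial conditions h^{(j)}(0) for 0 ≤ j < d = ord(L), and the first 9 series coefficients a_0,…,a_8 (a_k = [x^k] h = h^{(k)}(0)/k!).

f: a_k = 0, -12, 0, 64, 0, -3072/5, 0, 49152/7, 0, …
g: a_k = 0, -6, 0, 9, 0, -81/20, 0, 243/280, 0, …
f·g: L₀ = L_f ⊗_s L_g, ord ≤ 2·2.
Integrate: L := L₀·Dx.
L = (16425 + 696384·x^2 + 2778624·x^4 + 11943936·x^6 + 47775744·x^8)·Dx + (23616·x + 543744·x^3 + 3981312·x^5 + 21233664·x^7)·Dx^2 + (2050 + 87168·x^2 + 470016·x^4 + 2654208·x^6 + 10616832·x^8)·Dx^3 + (2624·x + 60416·x^3 + 442368·x^5 + 2359296·x^7)·Dx^4 + (25 + 1088·x^2 + 17920·x^4 + 147456·x^6 + 589824·x^8)·Dx^5  (order 5).
h: a_k = 0, 0, 0, 24, 0, -492/5, 0, 4311/7, 0, …
ICs: h(0) = 0, h′(0) = 0, h′′(0) = 0, h′′′(0) = 144, h′′′′(0) = 0.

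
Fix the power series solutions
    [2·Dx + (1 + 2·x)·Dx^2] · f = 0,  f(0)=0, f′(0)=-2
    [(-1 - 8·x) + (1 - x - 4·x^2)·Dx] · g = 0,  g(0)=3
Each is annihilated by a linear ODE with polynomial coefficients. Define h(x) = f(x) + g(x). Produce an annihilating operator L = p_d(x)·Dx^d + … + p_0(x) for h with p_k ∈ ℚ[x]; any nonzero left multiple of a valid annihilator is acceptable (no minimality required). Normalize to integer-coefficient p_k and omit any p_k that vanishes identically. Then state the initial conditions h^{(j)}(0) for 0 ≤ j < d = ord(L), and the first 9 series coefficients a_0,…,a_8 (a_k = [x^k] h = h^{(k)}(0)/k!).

L = (-94 - 644·x - 1664·x^2 - 1920·x^3 - 1536·x^4)·Dx + (-23 - 324·x - 1448·x^2 - 3072·x^3 - 3904·x^4 - 2560·x^5)·Dx^2 + (6 + 35·x + 53·x^2 - 98·x^3 - 528·x^4 - 864·x^5 - 512·x^6)·Dx^3  (order 3).
h: a_k = 3, 1, 17, 73/3, 91, 943/5, 1661/3, 9133/7, 3527, …
ICs: h(0) = 3, h′(0) = 1, h′′(0) = 34.

f: a_k = 0, -2, 2, -8/3, 4, -32/5, 32/3, -128/7, 32, …
g: a_k = 3, 3, 15, 27, 87, 195, 543, 1323, 3495, …
f+g: L₀ = lclm(L_f,L_g), ord ≤ 2+1.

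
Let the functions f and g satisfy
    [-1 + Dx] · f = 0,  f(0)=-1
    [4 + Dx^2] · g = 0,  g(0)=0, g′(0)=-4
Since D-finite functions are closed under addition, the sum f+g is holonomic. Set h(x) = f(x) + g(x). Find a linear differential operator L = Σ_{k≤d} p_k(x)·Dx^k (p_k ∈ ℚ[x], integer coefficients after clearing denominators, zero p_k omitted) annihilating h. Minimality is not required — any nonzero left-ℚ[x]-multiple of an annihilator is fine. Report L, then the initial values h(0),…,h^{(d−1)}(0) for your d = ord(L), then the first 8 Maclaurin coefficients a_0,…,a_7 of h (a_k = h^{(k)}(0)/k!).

L = -4 + 4·Dx - Dx^2 + Dx^3  (order 3).
h: a_k = -1, -5, -1/2, 5/2, -1/24, -13/24, -1/720, 17/336, …
ICs: h(0) = -1, h′(0) = -5, h′′(0) = -1.

f: a_k = -1, -1, -1/2, -1/6, -1/24, -1/120, -1/720, -1/5040, …
g: a_k = 0, -4, 0, 8/3, 0, -8/15, 0, 16/315, …
L₀ := lclm(L_f,L_g); ord L₀ ≤ 1+2.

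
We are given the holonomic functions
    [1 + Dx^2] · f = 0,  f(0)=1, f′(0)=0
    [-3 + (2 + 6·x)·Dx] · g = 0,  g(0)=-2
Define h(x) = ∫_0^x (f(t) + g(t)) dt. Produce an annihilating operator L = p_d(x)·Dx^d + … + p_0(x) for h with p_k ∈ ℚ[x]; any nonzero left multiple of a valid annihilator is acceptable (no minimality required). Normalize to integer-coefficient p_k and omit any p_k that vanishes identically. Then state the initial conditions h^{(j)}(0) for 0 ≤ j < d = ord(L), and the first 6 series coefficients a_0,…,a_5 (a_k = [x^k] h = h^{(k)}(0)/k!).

f: a_k = 1, 0, -1/2, 0, 1/24, 0, …
g: a_k = -2, -3, 9/4, -27/8, 405/64, -1701/128, …
Sum ⇒ L₀ = lclm(L_f,L_g) in ℚ(x)⟨Dx⟩.
h=∫₀ˣh₀: take L = L₀·Dx.
L = (-93 - 72·x - 108·x^2)·Dx + (-10 + 18·x + 216·x^2 + 216·x^3)·Dx^2 + (-93 - 72·x - 108·x^2)·Dx^3 + (-10 + 18·x + 216·x^2 + 216·x^3)·Dx^4  (order 4).
h: a_k = 0, -1, -3/2, 7/12, -27/32, 1223/960, …
ICs: h(0) = 0, h′(0) = -1, h′′(0) = -3, h′′′(0) = 7/2.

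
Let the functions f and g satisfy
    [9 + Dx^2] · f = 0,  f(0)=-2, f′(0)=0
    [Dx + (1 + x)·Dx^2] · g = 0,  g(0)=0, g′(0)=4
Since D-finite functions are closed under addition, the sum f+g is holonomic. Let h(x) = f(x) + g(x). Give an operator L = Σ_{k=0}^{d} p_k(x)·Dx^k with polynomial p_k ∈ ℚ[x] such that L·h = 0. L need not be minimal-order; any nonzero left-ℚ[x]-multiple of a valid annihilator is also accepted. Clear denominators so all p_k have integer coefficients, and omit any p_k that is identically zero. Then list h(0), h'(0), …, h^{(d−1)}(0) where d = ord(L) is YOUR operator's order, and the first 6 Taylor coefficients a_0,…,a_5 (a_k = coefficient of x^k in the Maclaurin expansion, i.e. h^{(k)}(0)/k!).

f: a_k = -2, 0, 9, 0, -27/4, 0, …
g: a_k = 0, 4, -2, 4/3, -1, 4/5, …
L₀ := lclm(L_f,L_g); ord L₀ ≤ 2+2.
L = (135 + 162·x + 81·x^2)·Dx + (99 + 261·x + 243·x^2 + 81·x^3)·Dx^2 + (15 + 18·x + 9·x^2)·Dx^3 + (11 + 29·x + 27·x^2 + 9·x^3)·Dx^4  (order 4).
h: a_k = -2, 4, 7, 4/3, -31/4, 4/5, …
ICs: h(0) = -2, h′(0) = 4, h′′(0) = 14, h′′′(0) = 8.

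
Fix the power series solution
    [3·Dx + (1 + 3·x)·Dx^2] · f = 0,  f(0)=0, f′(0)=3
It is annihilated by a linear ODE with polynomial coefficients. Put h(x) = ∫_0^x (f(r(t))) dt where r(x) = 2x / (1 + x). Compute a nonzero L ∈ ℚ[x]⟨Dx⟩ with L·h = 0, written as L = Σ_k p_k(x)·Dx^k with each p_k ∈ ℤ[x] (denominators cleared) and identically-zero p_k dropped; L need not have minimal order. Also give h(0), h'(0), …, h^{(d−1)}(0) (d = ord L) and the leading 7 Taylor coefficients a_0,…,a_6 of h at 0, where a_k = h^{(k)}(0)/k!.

f: a_k = 0, 3, -9/2, 9, -81/4, 243/5, -243/2, …
Change of var in L_f (x↦r) gives L₀.
∫: right-multiply L₀ by Dx.
L = (8 + 14·x)·Dx^2 + (1 + 8·x + 7·x^2)·Dx^3  (order 3).
h: a_k = 0, 0, 3, -8, 57/2, -120, 2801/5, …
ICs: h(0) = 0, h′(0) = 0, h′′(0) = 6.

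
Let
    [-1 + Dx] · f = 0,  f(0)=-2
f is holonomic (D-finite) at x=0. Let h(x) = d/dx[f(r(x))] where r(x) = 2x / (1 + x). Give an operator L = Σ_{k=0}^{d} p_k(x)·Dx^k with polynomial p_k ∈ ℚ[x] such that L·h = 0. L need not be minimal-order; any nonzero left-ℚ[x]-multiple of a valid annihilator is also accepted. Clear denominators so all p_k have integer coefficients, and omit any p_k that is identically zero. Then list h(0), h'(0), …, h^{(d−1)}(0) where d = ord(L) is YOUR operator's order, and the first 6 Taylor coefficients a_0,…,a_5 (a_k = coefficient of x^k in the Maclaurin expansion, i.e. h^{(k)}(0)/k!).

L = -2·x + (-1 - 2·x - x^2)·Dx  (order 1).
h: a_k = -4, 0, 4, -16/3, 4, -16/15, …
ICs: h(0) = -4.

f: a_k = -2, -2, -1, -1/3, -1/12, -1/60, …
Change of var in L_f (x↦r) gives L₀.
Differentiate: ansatz ord ≤ ord L₀ ⇒ L.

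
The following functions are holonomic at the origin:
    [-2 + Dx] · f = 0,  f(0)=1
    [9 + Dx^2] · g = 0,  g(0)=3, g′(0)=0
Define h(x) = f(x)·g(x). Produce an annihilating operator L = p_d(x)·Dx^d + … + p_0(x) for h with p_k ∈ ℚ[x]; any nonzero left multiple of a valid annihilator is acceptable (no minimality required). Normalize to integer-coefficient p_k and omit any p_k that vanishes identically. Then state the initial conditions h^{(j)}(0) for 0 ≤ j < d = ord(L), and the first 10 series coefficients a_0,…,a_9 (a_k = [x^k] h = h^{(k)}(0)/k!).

L = 13 - 4·Dx + Dx^2  (order 2).
h: a_k = 3, 6, -15/2, -23, -119/8, 61/20, 407/48, 3277/840, -239/13440, -43079/60480, …
ICs: h(0) = 3, h′(0) = 6.

f: a_k = 1, 2, 2, 4/3, 2/3, 4/15, 4/45, 8/315, 2/315, 4/2835, …
g: a_k = 3, 0, -27/2, 0, 81/8, 0, -243/80, 0, 2187/4480, 0, …
Product ⇒ symmetric product L₀, ord ≤ 2.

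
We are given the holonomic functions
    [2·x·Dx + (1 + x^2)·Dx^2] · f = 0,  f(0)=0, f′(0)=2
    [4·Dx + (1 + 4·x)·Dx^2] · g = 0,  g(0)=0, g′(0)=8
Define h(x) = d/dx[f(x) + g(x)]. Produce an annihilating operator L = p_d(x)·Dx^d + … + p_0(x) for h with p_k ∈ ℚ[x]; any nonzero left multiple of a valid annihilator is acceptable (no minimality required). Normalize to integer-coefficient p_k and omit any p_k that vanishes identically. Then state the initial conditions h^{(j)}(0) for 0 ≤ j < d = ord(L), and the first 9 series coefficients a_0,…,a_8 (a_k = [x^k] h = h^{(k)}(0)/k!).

f: a_k = 0, 2, 0, -2/3, 0, 2/5, 0, -2/7, 0, …
g: a_k = 0, 8, -16, 128/3, -128, 2048/5, -4096/3, 32768/7, -16384, …
f+g: L₀ = lclm(L_f,L_g), ord ≤ 2+2.
Differentiate: ansatz ord ≤ ord L₀ ⇒ L.
L = (-4 - 48·x + 12·x^2 + 16·x^3) + (-17 - 8·x - 45·x^2 + 24·x^3 + 32·x^4)·Dx + (-2 - 7·x + 4·x^2 + x^3 + 6·x^4 + 8·x^5)·Dx^2  (order 2).
h: a_k = 10, -32, 126, -512, 2050, -8192, 32766, -131072, 524290, …
ICs: h(0) = 10, h′(0) = -32.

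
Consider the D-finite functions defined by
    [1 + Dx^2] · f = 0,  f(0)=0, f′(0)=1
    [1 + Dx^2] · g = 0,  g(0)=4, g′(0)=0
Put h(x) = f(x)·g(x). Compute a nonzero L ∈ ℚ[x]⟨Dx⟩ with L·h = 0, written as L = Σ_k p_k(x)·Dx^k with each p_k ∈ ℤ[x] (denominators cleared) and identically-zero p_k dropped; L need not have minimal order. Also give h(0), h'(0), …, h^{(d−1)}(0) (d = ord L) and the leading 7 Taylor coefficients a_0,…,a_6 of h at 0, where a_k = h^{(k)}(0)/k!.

f: a_k = 0, 1, 0, -1/6, 0, 1/120, 0, …
g: a_k = 4, 0, -2, 0, 1/6, 0, -1/180, …
f·g: L₀ = L_f ⊗_s L_g, ord ≤ 2·2.
L = 4·Dx + Dx^3  (order 3).
h: a_k = 0, 4, 0, -8/3, 0, 8/15, 0, …
ICs: h(0) = 0, h′(0) = 4, h′′(0) = 0.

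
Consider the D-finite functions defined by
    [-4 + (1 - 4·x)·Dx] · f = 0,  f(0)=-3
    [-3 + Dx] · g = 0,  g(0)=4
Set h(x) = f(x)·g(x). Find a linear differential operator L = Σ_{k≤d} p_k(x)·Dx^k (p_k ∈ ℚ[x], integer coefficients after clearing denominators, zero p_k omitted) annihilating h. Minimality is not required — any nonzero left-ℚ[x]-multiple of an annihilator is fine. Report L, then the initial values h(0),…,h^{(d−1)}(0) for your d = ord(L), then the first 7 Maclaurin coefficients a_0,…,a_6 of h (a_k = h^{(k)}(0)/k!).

L = (7 - 12·x) + (-1 + 4·x)·Dx  (order 1).
h: a_k = -12, -84, -390, -1614, -12993/2, -260103/10, -2081067/20, …
ICs: h(0) = -12.

f: a_k = -3, -12, -48, -192, -768, -3072, -12288, …
g: a_k = 4, 12, 18, 18, 27/2, 81/10, 81/20, …
Product ⇒ symmetric product L₀, ord ≤ 1.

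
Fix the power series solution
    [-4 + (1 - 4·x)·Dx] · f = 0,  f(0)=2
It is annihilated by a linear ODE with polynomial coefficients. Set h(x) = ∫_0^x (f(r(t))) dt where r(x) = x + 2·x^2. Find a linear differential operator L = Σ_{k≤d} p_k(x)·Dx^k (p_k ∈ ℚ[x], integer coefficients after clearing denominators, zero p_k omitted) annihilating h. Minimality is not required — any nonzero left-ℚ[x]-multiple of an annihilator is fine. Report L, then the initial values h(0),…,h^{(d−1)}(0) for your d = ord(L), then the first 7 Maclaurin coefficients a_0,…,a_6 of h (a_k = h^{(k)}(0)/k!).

L = (4 + 16·x)·Dx + (-1 + 4·x + 8·x^2)·Dx^2  (order 2).
h: a_k = 0, 2, 4, 16, 64, 1408/5, 1280, …
ICs: h(0) = 0, h′(0) = 2.

f: a_k = 2, 8, 32, 128, 512, 2048, 8192, …
L₀ from L_f via x↦r, Dx↦r'^{-1}Dx.
∫: right-multiply L₀ by Dx.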